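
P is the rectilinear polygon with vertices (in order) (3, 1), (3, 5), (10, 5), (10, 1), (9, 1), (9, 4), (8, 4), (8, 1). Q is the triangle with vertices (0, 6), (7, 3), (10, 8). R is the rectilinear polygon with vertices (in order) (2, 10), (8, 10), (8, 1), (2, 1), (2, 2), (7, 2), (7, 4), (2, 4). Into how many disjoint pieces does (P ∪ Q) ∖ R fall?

(P ∪ Q) ∖ R splits into 3 disjoint pieces (area 1.2571, area 7.9, area 8).

3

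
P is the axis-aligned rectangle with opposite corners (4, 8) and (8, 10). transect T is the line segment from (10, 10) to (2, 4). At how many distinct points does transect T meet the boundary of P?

2

The segment meets the boundary at (7.333,8), (8,8.5).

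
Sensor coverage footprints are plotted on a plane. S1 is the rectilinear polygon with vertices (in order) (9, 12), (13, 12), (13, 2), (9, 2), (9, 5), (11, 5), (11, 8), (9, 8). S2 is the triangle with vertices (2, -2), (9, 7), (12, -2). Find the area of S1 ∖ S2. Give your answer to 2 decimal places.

|S1| = 34, |S1∩S2| = 3.5.
|S1 ∖ S2| = |S1| − |S1∩S2| = 34 − 3.5 = 30.50.

30.50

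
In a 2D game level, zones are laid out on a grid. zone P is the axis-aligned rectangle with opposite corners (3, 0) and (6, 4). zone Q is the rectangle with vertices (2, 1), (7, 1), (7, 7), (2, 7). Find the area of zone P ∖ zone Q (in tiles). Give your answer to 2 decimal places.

3.00

|zone P∩zone Q|: x∈[3,6], y∈[1,4] → 3·3 = 9.
|zone P| = 12.
|zone P ∖ zone Q| = |zone P| − |zone P∩zone Q| = 12 − 9 = 3.00.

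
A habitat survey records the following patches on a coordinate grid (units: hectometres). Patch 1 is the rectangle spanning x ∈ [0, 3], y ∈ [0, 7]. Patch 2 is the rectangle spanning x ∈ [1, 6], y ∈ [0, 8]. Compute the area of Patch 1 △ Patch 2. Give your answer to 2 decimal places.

|Patch 1∩Patch 2|: x∈[1,3], y∈[0,7] → 2·7 = 14.
|Patch 1 △ Patch 2| = |Patch 1| + |Patch 2| − 2·|Patch 1∩Patch 2| = 21 + 40 − 28 = 33.00.

33.00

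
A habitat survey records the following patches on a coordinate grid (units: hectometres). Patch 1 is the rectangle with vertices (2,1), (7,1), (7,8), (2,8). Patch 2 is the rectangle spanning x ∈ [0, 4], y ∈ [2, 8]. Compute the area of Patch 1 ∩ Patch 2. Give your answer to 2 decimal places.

12.00

|Patch 1∩Patch 2|: x∈[2,4], y∈[2,8] → 2·6 = 12.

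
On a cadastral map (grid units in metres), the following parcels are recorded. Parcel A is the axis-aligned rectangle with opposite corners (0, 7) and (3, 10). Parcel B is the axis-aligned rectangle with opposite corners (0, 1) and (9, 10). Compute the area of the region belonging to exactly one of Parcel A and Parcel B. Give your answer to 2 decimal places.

|Parcel A∩Parcel B|: x∈[0,3], y∈[7,10] → 3·3 = 9.
|Parcel A △ Parcel B| = |Parcel A| + |Parcel B| − 2·|Parcel A∩Parcel B| = 9 + 81 − 18 = 72.00.

72.00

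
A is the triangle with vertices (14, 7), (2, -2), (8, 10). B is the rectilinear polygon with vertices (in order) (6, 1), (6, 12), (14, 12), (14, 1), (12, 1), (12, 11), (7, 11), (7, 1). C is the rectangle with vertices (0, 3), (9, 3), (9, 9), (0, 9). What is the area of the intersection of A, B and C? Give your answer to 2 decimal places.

The intersection is the polygon with vertices (6,6), (7,8), (7,3), (6,3).
By the shoelace formula its area is 4.00.

4.00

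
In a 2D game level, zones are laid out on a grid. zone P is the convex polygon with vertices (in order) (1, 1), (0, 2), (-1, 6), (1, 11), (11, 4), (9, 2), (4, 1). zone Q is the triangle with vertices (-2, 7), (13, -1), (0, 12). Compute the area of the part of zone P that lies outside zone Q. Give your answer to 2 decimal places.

35.23

|zone P| = 70, |zone P∩zone Q| = 34.7738.
|zone P ∖ zone Q| = |zone P| − |zone P∩zone Q| = 70 − 34.7738 = 35.23.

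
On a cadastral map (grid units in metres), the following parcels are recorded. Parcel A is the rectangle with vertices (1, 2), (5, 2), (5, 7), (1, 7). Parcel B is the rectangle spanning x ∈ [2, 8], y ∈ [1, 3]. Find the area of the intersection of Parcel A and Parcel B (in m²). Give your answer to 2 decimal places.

|Parcel A∩Parcel B|: x∈[2,5], y∈[2,3] → 3·1 = 3.

3.00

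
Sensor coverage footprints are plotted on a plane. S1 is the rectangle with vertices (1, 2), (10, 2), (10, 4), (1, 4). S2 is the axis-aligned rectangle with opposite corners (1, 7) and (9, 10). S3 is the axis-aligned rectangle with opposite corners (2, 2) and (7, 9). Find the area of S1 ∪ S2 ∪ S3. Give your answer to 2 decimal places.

By inclusion–exclusion:
Individual areas: |S1| = 18, |S2| = 24, |S3| = 35.
|S1∩S2| = 0 (no overlap).
|S1∩S3|: x∈[2,7], y∈[2,4] → 5·2 = 10.
|S2∩S3|: x∈[2,7], y∈[7,9] → 5·2 = 10.
|S1∩S2∩S3| = 0.
|S1 ∪ S2 ∪ S3| = 77 − 20 + 0 = 57.00.

57.00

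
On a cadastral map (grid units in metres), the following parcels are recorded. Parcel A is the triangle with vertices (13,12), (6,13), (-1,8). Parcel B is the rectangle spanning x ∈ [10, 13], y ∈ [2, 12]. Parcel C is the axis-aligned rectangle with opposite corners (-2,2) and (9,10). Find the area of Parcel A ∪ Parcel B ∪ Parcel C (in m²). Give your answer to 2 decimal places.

By inclusion–exclusion:
Individual areas: |Parcel A| = 21, |Parcel B| = 30, |Parcel C| = 88.
|Parcel A∩Parcel B| = 1.2857.
|Parcel A∩Parcel C| = 4.2.
|Parcel B∩Parcel C| = 0 (no overlap).
|Parcel A∩Parcel B∩Parcel C| = 0.
|Parcel A ∪ Parcel B ∪ Parcel C| = 139 − 5.4857 + 0 = 133.51.

133.51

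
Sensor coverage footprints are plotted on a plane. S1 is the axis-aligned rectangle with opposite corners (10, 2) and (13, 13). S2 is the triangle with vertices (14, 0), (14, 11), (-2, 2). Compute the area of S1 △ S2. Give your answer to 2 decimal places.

|S1| = 33, |S2| = 88, |S1∩S2| = 22.7812.
|S1 △ S2| = |S1| + |S2| − 2·|S1∩S2| = 33 + 88 − 45.5625 = 75.44.

75.44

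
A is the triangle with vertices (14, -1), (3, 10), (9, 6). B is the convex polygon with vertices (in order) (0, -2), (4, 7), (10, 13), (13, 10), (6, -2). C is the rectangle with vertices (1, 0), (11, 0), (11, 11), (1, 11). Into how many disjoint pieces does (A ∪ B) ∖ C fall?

3

(A ∪ B) ∖ C splits into 3 disjoint pieces (area 12.2917, area 8.9286, area 1.8).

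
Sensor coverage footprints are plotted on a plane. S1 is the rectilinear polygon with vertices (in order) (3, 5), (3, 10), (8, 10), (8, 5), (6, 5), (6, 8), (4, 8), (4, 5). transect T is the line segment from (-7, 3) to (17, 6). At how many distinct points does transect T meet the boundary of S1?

The segment lies entirely outside S1 and never meets its boundary.

0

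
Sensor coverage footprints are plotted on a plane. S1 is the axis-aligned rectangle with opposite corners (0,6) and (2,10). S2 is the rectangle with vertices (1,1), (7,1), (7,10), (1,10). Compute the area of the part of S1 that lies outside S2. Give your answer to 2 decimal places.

4.00

|S1∩S2|: x∈[1,2], y∈[6,10] → 1·4 = 4.
|S1| = 8.
|S1 ∖ S2| = |S1| − |S1∩S2| = 8 − 4 = 4.00.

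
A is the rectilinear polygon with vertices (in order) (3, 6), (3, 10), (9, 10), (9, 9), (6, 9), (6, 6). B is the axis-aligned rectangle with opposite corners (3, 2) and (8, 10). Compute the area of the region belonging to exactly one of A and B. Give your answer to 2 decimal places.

|A| = 15, |B| = 40, |A∩B| = 14.
|A △ B| = |A| + |B| − 2·|A∩B| = 15 + 40 − 28 = 27.00.

27.00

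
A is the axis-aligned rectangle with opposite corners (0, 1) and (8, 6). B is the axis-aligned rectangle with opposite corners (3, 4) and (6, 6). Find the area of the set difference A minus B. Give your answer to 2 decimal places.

|A∩B|: x∈[3,6], y∈[4,6] → 3·2 = 6.
|A| = 40.
|A ∖ B| = |A| − |A∩B| = 40 − 6 = 34.00.

34.00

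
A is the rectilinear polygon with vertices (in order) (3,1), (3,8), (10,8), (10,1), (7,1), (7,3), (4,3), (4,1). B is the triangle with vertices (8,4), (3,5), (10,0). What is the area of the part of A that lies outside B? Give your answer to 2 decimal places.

34.96

|A| = 43, |A∩B| = 8.0357.
|A ∖ B| = |A| − |A∩B| = 43 − 8.0357 = 34.96.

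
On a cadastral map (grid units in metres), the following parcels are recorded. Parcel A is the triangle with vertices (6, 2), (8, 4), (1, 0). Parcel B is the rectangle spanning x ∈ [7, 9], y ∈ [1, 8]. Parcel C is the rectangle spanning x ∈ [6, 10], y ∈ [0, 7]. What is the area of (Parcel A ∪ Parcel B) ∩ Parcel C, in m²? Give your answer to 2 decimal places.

12.64

The region (Parcel A ∪ Parcel B) ∩ Parcel C is the polygon with vertices (7,3.429), (7,7), (9,7), (9,1), (7,1), (7,3), (6,2), (6,2.857).
By the shoelace formula its area is 12.64.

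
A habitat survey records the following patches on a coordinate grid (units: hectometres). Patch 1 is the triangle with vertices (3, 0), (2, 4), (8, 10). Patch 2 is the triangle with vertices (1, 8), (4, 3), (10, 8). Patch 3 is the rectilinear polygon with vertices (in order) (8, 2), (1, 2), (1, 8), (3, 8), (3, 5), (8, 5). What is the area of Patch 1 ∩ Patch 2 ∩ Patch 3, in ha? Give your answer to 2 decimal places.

The intersection is the polygon with vertices (4.857,3.714), (4,3), (2.875,4.875), (3,5), (5.5,5).
By the shoelace formula its area is 3.01.

3.01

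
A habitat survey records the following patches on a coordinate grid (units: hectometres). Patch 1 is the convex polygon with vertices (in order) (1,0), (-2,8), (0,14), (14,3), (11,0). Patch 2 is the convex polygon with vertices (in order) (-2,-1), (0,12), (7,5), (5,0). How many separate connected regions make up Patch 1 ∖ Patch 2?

1

Patch 1 ∖ Patch 2 is a single connected region.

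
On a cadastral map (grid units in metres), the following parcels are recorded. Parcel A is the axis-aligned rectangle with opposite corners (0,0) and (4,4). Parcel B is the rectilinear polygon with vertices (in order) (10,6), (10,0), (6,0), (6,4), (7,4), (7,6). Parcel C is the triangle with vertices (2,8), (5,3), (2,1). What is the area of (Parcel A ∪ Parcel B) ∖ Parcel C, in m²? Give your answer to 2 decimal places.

33.33

|Parcel A ∪ Parcel B| = 38.
|(Parcel A ∪ Parcel B) ∩ Parcel C| = 4.6667.
|(Parcel A ∪ Parcel B) ∖ Parcel C| = 38 − 4.6667 = 33.33.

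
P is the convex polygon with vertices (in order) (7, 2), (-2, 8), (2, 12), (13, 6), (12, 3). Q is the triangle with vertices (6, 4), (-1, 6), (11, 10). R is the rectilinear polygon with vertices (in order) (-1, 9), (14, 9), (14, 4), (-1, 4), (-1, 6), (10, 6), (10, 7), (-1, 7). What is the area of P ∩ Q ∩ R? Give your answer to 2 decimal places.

15.03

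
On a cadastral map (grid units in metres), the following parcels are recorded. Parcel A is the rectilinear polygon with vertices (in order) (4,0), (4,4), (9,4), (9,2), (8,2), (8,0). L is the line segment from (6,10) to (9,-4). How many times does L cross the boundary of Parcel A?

The segment meets the boundary at (8,0.667), (7.286,4).

2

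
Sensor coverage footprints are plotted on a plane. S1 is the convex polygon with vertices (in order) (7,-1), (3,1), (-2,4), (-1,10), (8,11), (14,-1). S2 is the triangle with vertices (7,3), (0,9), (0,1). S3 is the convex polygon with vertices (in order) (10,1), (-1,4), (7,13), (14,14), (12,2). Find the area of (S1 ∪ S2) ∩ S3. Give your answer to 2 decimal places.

The region (S1 ∪ S2) ∩ S3 is the polygon with vertices (8,11), (12.125,2.75), (12,2), (10,1), (-1,4), (4.918,10.658).
By the shoelace formula its area is 74.31.

74.31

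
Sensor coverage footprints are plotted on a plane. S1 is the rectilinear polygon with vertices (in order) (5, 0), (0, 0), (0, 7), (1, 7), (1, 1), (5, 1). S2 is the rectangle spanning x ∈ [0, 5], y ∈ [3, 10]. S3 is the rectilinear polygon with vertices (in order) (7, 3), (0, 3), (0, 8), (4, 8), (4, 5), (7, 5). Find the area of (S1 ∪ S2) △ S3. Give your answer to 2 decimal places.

24.00

|S1 ∪ S2| = 42.
|(S1 ∪ S2) ∩ S3| = 22.
|(S1 ∪ S2) △ S3| = 42 + 26 − 44 = 24.00.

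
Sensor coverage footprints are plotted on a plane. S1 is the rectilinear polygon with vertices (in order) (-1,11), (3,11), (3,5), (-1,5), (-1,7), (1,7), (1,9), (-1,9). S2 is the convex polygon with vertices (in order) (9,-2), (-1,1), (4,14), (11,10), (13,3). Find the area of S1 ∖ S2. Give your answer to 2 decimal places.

|S1| = 20, |S1∩S2| = 7.8462.
|S1 ∖ S2| = |S1| − |S1∩S2| = 20 − 7.8462 = 12.15.

12.15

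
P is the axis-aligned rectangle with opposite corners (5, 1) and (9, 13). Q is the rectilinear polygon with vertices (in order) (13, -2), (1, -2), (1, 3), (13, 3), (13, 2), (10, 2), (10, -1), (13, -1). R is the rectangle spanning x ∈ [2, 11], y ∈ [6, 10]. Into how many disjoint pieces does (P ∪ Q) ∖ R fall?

2

(P ∪ Q) ∖ R splits into 2 disjoint pieces (area 12, area 63).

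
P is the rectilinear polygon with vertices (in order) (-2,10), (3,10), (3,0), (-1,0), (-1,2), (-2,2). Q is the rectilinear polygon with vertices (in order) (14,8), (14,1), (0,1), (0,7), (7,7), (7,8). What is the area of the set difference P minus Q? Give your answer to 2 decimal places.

30.00

|P| = 48, |P∩Q| = 18.
|P ∖ Q| = |P| − |P∩Q| = 48 − 18 = 30.00.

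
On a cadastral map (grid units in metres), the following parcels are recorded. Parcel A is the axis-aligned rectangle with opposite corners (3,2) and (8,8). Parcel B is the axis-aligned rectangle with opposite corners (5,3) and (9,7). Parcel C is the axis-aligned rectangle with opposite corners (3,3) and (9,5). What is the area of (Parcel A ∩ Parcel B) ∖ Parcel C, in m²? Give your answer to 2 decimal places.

6.00

|Parcel A ∩ Parcel B| = 12.
|(Parcel A ∩ Parcel B) ∩ Parcel C| = 6.
|(Parcel A ∩ Parcel B) ∖ Parcel C| = 12 − 6 = 6.00.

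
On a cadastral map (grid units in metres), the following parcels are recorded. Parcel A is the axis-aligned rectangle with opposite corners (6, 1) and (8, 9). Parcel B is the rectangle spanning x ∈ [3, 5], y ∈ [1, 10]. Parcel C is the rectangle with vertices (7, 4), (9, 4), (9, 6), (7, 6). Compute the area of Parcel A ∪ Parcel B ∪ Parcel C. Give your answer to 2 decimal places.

36.00

By inclusion–exclusion:
Individual areas: |Parcel A| = 16, |Parcel B| = 18, |Parcel C| = 4.
|Parcel A∩Parcel B| = 0 (no overlap).
|Parcel A∩Parcel C|: x∈[7,8], y∈[4,6] → 1·2 = 2.
|Parcel B∩Parcel C| = 0 (no overlap).
|Parcel A∩Parcel B∩Parcel C| = 0.
|Parcel A ∪ Parcel B ∪ Parcel C| = 38 − 2 + 0 = 36.00.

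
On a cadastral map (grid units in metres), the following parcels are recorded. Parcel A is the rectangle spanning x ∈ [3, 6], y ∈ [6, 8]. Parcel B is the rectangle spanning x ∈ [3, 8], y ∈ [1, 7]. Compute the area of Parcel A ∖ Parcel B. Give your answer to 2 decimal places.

|Parcel A∩Parcel B|: x∈[3,6], y∈[6,7] → 3·1 = 3.
|Parcel A| = 6.
|Parcel A ∖ Parcel B| = |Parcel A| − |Parcel A∩Parcel B| = 6 − 3 = 3.00.

3.00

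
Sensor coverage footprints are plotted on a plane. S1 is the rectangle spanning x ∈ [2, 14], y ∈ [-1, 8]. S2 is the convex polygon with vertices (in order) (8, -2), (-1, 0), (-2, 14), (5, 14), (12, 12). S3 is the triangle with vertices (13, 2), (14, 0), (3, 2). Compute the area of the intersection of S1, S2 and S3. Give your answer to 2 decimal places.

3.26

The intersection is the polygon with vertices (8.839,0.938), (3,2), (9.143,2).
By the shoelace formula its area is 3.26.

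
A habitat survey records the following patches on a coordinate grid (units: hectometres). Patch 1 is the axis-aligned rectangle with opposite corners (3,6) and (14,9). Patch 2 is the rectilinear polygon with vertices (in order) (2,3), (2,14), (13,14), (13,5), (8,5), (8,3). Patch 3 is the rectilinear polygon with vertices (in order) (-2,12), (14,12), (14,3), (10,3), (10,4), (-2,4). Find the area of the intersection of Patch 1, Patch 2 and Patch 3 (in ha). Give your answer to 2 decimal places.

30.00

The intersection is the polygon with vertices (3,9), (13,9), (13,6), (3,6).
By the shoelace formula its area is 30.00.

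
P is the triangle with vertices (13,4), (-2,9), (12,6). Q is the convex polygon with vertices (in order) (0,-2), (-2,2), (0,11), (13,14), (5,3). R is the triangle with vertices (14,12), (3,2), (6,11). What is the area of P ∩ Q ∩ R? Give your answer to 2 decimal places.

The intersection is the polygon with vertices (7.832,6.893), (7.146,5.951), (4.6,6.8), (4.844,7.533).
By the shoelace formula its area is 2.66.

2.66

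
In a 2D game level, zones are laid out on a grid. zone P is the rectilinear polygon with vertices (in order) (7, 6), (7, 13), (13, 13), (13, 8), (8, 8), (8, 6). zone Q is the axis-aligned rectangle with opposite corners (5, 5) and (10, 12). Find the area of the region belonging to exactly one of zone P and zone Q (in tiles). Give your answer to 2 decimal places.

|zone P| = 32, |zone Q| = 35, |zone P∩zone Q| = 14.
|zone P △ zone Q| = |zone P| + |zone Q| − 2·|zone P∩zone Q| = 32 + 35 − 28 = 39.00.

39.00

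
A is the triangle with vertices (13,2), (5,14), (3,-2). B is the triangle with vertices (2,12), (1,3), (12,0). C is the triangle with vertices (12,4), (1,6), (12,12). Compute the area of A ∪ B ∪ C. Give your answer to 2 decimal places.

By inclusion–exclusion:
Individual areas: |A| = 76, |B| = 51, |C| = 44.
|A∩B| = 28.7468.
|A∩C| = 22.9996.
|B∩C| = 10.565.
|A∩B∩C| = 7.173.
|A ∪ B ∪ C| = 171 − 62.3113 + 7.173 = 115.86.

115.86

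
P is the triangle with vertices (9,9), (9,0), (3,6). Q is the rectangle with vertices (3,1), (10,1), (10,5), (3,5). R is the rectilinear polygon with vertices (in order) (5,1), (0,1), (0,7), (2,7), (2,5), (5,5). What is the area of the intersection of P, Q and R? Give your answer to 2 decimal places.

0.50

The intersection is the polygon with vertices (4,5), (5,5), (5,4).
By the shoelace formula its area is 0.50.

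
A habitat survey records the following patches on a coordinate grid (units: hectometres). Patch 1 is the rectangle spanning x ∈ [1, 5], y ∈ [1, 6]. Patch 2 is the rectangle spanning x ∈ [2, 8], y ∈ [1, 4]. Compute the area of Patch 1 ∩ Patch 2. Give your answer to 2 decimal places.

9.00

|Patch 1∩Patch 2|: x∈[2,5], y∈[1,4] → 3·3 = 9.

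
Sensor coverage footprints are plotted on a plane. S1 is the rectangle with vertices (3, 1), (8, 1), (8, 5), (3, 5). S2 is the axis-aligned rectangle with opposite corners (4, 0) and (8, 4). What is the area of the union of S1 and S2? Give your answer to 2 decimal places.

By inclusion–exclusion:
Individual areas: |S1| = 20, |S2| = 16.
|S1∩S2|: x∈[4,8], y∈[1,4] → 4·3 = 12.
|S1 ∪ S2| = 36 − 12 = 24.00.

24.00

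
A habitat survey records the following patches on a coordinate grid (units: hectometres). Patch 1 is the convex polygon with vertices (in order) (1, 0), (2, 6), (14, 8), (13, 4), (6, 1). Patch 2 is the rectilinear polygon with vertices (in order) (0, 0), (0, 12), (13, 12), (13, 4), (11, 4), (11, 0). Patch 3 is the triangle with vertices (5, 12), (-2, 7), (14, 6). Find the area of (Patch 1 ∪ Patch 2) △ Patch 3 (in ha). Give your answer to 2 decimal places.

110.51

|Patch 1 ∪ Patch 2| = 150.7738.
|(Patch 1 ∪ Patch 2) ∩ Patch 3| = 41.8827.
|(Patch 1 ∪ Patch 2) △ Patch 3| = 150.7738 + 43.5 − 83.7654 = 110.51.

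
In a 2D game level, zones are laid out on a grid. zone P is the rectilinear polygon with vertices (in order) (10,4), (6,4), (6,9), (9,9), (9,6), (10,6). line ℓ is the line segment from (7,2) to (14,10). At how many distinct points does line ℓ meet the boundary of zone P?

The segment meets the boundary at (10,5.429), (8.75,4).

2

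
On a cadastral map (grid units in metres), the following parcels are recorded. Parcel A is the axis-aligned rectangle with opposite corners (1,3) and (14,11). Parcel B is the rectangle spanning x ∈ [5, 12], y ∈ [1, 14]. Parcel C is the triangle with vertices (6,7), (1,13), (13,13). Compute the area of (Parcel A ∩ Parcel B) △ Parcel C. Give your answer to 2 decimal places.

66.53

|Parcel A ∩ Parcel B| = 56.
|(Parcel A ∩ Parcel B) ∩ Parcel C| = 12.7333.
|(Parcel A ∩ Parcel B) △ Parcel C| = 56 + 36 − 25.4667 = 66.53.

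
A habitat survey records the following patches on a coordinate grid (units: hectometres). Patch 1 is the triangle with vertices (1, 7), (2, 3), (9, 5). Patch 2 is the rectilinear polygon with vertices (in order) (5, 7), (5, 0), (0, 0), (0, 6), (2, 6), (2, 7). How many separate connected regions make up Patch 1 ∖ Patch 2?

Patch 1 ∖ Patch 2 splits into 2 disjoint pieces (area 0.75, area 4.2857).

2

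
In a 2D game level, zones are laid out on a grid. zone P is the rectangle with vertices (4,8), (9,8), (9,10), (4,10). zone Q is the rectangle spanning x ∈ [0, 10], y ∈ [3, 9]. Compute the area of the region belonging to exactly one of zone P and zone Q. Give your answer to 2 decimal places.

60.00

|zone P∩zone Q|: x∈[4,9], y∈[8,9] → 5·1 = 5.
|zone P △ zone Q| = |zone P| + |zone Q| − 2·|zone P∩zone Q| = 10 + 60 − 10 = 60.00.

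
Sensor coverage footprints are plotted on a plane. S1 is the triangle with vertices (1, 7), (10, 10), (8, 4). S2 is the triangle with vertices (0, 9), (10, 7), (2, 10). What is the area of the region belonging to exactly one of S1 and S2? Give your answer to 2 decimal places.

26.98

|S1| = 24, |S2| = 7, |S1∩S2| = 2.0116.
|S1 △ S2| = |S1| + |S2| − 2·|S1∩S2| = 24 + 7 − 4.0233 = 26.98.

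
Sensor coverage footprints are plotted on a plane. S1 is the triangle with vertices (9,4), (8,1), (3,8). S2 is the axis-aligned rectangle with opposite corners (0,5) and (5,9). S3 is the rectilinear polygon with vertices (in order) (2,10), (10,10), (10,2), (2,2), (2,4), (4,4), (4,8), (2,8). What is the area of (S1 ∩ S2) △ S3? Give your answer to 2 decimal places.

55.27

|S1 ∩ S2| = 1.4667.
|(S1 ∩ S2) ∩ S3| = 1.1.
|(S1 ∩ S2) △ S3| = 1.4667 + 56 − 2.2 = 55.27.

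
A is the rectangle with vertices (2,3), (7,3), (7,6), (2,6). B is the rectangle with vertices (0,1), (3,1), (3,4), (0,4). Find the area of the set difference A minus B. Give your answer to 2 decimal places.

14.00

|A∩B|: x∈[2,3], y∈[3,4] → 1·1 = 1.
|A| = 15.
|A ∖ B| = |A| − |A∩B| = 15 − 1 = 14.00.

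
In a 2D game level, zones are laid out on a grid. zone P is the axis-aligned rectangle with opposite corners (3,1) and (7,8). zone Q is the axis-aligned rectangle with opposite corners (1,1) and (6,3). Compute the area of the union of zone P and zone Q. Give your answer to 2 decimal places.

32.00

By inclusion–exclusion:
Individual areas: |zone P| = 28, |zone Q| = 10.
|zone P∩zone Q|: x∈[3,6], y∈[1,3] → 3·2 = 6.
|zone P ∪ zone Q| = 38 − 6 = 32.00.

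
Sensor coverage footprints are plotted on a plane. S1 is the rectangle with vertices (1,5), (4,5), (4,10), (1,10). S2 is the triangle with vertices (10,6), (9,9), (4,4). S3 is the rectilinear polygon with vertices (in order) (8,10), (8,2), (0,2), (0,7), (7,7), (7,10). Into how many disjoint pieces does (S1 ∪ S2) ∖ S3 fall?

2

(S1 ∪ S2) ∖ S3 splits into 2 disjoint pieces (area 9, area 4.6667).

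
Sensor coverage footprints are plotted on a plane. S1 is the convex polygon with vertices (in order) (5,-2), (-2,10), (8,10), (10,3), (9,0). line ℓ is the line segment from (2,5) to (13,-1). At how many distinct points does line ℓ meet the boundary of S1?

1

The segment meets the boundary at (9.333,1).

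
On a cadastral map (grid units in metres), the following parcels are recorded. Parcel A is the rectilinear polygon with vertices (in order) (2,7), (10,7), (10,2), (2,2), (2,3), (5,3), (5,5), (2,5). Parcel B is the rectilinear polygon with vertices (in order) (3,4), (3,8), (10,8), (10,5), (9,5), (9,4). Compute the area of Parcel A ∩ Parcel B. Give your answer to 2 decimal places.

The intersection is the polygon with vertices (10,7), (10,5), (9,5), (9,4), (5,4), (5,5), (3,5), (3,7).
By the shoelace formula its area is 18.00.

18.00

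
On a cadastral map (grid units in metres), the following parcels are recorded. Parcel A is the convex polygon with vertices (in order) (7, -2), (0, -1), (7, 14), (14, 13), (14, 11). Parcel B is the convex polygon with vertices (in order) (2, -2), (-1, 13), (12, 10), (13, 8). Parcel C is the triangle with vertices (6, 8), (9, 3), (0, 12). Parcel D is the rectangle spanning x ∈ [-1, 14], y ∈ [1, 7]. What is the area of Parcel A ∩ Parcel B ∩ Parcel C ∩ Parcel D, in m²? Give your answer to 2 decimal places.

The intersection is the polygon with vertices (8.471,3.882), (8.286,3.714), (5,7), (6.6,7).
By the shoelace formula its area is 3.07.

3.07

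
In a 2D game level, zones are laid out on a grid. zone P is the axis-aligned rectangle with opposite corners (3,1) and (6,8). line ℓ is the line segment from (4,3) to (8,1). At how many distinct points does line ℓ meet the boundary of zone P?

The segment meets the boundary at (6,2).

1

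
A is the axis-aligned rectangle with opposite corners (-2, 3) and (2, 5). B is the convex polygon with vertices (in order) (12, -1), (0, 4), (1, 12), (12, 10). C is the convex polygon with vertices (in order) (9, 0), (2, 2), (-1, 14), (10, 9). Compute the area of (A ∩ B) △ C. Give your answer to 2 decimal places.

91.90

|A ∩ B| = 2.7708.
|(A ∩ B) ∩ C| = 0.9351.
|(A ∩ B) △ C| = 2.7708 + 91 − 1.8702 = 91.90.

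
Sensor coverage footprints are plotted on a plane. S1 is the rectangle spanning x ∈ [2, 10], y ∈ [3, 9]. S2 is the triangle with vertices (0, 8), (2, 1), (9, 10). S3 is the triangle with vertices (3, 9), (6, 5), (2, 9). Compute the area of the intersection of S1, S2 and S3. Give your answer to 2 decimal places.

The intersection is the polygon with vertices (5.5,5.5), (2.454,8.546), (3.214,8.714), (5.564,5.582).
By the shoelace formula its area is 1.61.

1.61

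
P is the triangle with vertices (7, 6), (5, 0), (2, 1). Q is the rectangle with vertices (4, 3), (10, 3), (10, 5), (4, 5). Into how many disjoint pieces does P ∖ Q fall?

2

P ∖ Q splits into 2 disjoint pieces (area 0.3333, area 7).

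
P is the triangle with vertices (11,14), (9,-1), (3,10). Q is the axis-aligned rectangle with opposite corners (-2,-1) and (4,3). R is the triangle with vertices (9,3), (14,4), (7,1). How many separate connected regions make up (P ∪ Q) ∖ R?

(P ∪ Q) ∖ R splits into 3 disjoint pieces (area 2.3817, area 52.0806, area 24).

3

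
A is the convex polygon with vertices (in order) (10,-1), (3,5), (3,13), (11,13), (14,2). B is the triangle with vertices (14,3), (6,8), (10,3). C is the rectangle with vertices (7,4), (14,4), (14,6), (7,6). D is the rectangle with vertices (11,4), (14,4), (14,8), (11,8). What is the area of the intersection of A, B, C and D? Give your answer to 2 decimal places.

The intersection is the polygon with vertices (12.4,4), (11,4), (11,4.875).
By the shoelace formula its area is 0.61.

0.61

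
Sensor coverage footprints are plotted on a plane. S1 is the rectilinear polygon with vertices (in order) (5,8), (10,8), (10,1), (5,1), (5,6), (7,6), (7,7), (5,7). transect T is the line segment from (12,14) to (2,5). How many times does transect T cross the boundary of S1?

2

The segment meets the boundary at (5,7.7), (5.333,8).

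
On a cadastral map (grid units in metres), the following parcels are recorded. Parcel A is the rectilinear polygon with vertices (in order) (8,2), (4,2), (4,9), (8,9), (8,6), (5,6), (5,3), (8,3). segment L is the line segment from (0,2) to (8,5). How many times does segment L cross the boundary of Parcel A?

The segment meets the boundary at (5,3.875), (4,3.5).

2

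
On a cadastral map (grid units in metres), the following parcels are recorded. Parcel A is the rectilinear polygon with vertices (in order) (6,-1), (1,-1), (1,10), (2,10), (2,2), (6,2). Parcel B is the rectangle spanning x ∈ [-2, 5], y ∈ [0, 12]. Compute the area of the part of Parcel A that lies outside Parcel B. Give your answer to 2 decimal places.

|Parcel A| = 23, |Parcel A∩Parcel B| = 16.
|Parcel A ∖ Parcel B| = |Parcel A| − |Parcel A∩Parcel B| = 23 − 16 = 7.00.

7.00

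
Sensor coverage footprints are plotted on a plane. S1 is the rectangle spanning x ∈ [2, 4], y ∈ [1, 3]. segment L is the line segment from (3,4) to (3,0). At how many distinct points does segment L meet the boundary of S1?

The segment meets the boundary at (3,1), (3,3).

2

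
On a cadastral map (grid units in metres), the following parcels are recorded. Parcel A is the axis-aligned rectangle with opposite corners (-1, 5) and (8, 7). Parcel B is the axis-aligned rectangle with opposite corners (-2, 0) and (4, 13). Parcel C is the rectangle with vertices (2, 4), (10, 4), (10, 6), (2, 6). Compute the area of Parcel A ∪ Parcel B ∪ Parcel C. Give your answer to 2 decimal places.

94.00

By inclusion–exclusion:
Individual areas: |Parcel A| = 18, |Parcel B| = 78, |Parcel C| = 16.
|Parcel A∩Parcel B|: x∈[-1,4], y∈[5,7] → 5·2 = 10.
|Parcel A∩Parcel C|: x∈[2,8], y∈[5,6] → 6·1 = 6.
|Parcel B∩Parcel C|: x∈[2,4], y∈[4,6] → 2·2 = 4.
|Parcel A∩Parcel B∩Parcel C| = 2.
|Parcel A ∪ Parcel B ∪ Parcel C| = 112 − 20 + 2 = 94.00.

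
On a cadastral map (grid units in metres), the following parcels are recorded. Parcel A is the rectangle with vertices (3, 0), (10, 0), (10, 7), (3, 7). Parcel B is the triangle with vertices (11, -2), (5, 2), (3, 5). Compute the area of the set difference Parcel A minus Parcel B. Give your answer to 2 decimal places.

|Parcel A| = 49, |Parcel A∩Parcel B| = 4.2857.
|Parcel A ∖ Parcel B| = |Parcel A| − |Parcel A∩Parcel B| = 49 − 4.2857 = 44.71.

44.71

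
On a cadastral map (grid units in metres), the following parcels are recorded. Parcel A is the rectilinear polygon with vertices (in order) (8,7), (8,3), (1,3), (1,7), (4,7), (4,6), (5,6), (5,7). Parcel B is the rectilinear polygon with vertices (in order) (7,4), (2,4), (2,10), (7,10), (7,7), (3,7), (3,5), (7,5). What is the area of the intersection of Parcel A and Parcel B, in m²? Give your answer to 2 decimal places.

7.00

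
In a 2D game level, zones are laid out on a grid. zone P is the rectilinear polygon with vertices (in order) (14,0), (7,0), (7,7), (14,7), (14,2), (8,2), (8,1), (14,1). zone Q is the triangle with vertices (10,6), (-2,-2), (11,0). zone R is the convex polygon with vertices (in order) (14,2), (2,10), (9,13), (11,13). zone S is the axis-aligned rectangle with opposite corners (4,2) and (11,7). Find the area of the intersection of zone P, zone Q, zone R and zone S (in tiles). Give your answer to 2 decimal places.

The intersection is the polygon with vertices (10.25,4.5), (9,5.333), (10,6).
By the shoelace formula its area is 0.83.

0.83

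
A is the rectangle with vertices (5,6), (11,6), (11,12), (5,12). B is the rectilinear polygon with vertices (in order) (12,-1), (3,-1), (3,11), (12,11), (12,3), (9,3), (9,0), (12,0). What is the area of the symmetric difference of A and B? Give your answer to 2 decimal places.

75.00

|A| = 36, |B| = 99, |A∩B| = 30.
|A △ B| = |A| + |B| − 2·|A∩B| = 36 + 99 − 60 = 75.00.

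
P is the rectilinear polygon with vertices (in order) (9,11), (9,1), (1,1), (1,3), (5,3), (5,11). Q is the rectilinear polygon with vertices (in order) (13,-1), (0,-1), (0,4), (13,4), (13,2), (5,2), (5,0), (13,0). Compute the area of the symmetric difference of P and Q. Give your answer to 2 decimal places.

65.00

|P| = 48, |Q| = 49, |P∩Q| = 16.
|P △ Q| = |P| + |Q| − 2·|P∩Q| = 48 + 49 − 32 = 65.00.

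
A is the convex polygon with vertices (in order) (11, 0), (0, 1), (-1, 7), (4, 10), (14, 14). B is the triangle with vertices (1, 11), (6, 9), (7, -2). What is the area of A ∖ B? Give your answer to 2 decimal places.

|A| = 132, |A∩B| = 22.9072.
|A ∖ B| = |A| − |A∩B| = 132 − 22.9072 = 109.09.

109.09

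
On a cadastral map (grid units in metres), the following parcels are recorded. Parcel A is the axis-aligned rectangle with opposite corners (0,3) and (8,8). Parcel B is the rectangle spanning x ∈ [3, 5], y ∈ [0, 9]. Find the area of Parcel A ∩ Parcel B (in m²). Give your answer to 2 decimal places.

|Parcel A∩Parcel B|: x∈[3,5], y∈[3,8] → 2·5 = 10.

10.00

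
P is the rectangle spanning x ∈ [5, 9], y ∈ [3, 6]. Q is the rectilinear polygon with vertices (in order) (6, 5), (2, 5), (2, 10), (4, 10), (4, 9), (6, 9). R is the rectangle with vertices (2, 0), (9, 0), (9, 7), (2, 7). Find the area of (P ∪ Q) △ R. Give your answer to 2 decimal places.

|P ∪ Q| = 29.
|(P ∪ Q) ∩ R| = 19.
|(P ∪ Q) △ R| = 29 + 49 − 38 = 40.00.

40.00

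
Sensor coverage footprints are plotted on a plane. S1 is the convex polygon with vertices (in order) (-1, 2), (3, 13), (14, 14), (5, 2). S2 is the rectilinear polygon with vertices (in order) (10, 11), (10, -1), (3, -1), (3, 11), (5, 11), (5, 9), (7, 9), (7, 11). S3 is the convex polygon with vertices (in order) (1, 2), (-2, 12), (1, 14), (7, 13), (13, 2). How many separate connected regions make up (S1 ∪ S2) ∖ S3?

3

(S1 ∪ S2) ∖ S3 splits into 3 disjoint pieces (area 19.9461, area 21, area 3.0137).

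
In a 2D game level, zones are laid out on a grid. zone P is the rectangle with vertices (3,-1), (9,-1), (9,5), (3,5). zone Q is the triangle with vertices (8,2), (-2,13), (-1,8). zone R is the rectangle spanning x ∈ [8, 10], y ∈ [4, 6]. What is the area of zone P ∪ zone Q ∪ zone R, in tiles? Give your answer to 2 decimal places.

By inclusion–exclusion:
Individual areas: |zone P| = 36, |zone Q| = 19.5, |zone R| = 4.
|zone P∩zone Q| = 2.6591.
|zone P∩zone R|: x∈[8,9], y∈[4,5] → 1·1 = 1.
|zone Q∩zone R| = 0.
|zone P∩zone Q∩zone R| = 0.
|zone P ∪ zone Q ∪ zone R| = 59.5 − 3.6591 + 0 = 55.84.

55.84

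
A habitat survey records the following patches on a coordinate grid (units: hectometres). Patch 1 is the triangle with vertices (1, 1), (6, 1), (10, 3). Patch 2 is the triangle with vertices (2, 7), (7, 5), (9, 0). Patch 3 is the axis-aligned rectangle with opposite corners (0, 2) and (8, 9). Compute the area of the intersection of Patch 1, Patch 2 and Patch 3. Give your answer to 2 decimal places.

0.49

The intersection is the polygon with vertices (6.727,2.273), (7.98,2.551), (8,2.5), (8,2), (8,2), (7,2).
By the shoelace formula its area is 0.49.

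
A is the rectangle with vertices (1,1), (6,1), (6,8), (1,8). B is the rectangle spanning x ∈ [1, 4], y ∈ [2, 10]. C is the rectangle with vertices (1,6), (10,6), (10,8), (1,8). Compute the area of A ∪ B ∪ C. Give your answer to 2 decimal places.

49.00

By inclusion–exclusion:
Individual areas: |A| = 35, |B| = 24, |C| = 18.
|A∩B|: x∈[1,4], y∈[2,8] → 3·6 = 18.
|A∩C|: x∈[1,6], y∈[6,8] → 5·2 = 10.
|B∩C|: x∈[1,4], y∈[6,8] → 3·2 = 6.
|A∩B∩C| = 6.
|A ∪ B ∪ C| = 77 − 34 + 6 = 49.00.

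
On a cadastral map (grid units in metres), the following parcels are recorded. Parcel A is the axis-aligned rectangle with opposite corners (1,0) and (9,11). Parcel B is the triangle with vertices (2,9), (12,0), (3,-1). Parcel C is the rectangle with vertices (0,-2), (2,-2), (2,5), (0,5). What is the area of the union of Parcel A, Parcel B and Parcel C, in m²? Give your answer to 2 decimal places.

By inclusion–exclusion:
Individual areas: |Parcel A| = 88, |Parcel B| = 45.5, |Parcel C| = 14.
|Parcel A∩Parcel B| = 36.9.
|Parcel A∩Parcel C|: x∈[1,2], y∈[0,5] → 1·5 = 5.
|Parcel B∩Parcel C| = 0.
|Parcel A∩Parcel B∩Parcel C| = 0.
|Parcel A ∪ Parcel B ∪ Parcel C| = 147.5 − 41.9 + 0 = 105.60.

105.60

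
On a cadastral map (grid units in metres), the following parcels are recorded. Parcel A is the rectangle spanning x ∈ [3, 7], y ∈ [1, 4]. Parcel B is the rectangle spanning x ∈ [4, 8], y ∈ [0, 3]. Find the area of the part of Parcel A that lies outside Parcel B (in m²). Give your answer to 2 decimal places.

6.00

|Parcel A∩Parcel B|: x∈[4,7], y∈[1,3] → 3·2 = 6.
|Parcel A| = 12.
|Parcel A ∖ Parcel B| = |Parcel A| − |Parcel A∩Parcel B| = 12 − 6 = 6.00.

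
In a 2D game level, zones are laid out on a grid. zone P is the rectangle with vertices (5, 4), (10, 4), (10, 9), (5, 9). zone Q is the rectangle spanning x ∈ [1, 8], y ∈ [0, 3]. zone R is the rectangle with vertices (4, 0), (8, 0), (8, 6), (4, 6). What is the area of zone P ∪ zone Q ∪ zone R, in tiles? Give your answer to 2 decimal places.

52.00

By inclusion–exclusion:
Individual areas: |zone P| = 25, |zone Q| = 21, |zone R| = 24.
|zone P∩zone Q| = 0 (no overlap).
|zone P∩zone R|: x∈[5,8], y∈[4,6] → 3·2 = 6.
|zone Q∩zone R|: x∈[4,8], y∈[0,3] → 4·3 = 12.
|zone P∩zone Q∩zone R| = 0.
|zone P ∪ zone Q ∪ zone R| = 70 − 18 + 0 = 52.00.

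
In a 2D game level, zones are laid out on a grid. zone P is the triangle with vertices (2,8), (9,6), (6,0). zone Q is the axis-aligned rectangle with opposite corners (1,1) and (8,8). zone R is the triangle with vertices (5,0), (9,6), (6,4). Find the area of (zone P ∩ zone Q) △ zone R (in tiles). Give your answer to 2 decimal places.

18.69

|zone P ∩ zone Q| = 22.3571.
|(zone P ∩ zone Q) ∩ zone R| = 4.3333.
|(zone P ∩ zone Q) △ zone R| = 22.3571 + 5 − 8.6667 = 18.69.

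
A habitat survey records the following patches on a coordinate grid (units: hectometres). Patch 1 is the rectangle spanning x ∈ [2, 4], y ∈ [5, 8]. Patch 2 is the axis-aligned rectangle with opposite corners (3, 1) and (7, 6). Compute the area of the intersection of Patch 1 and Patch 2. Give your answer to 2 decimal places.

1.00

|Patch 1∩Patch 2|: x∈[3,4], y∈[5,6] → 1·1 = 1.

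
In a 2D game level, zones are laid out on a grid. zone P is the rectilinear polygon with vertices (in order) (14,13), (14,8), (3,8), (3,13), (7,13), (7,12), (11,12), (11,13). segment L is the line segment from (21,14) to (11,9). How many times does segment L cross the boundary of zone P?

1

The segment meets the boundary at (14,10.5).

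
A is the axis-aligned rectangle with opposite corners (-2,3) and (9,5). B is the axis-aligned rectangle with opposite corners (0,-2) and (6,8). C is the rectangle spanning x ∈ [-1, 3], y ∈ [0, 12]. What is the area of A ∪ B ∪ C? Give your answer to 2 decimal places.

92.00

By inclusion–exclusion:
Individual areas: |A| = 22, |B| = 60, |C| = 48.
|A∩B|: x∈[0,6], y∈[3,5] → 6·2 = 12.
|A∩C|: x∈[-1,3], y∈[3,5] → 4·2 = 8.
|B∩C|: x∈[0,3], y∈[0,8] → 3·8 = 24.
|A∩B∩C| = 6.
|A ∪ B ∪ C| = 130 − 44 + 6 = 92.00.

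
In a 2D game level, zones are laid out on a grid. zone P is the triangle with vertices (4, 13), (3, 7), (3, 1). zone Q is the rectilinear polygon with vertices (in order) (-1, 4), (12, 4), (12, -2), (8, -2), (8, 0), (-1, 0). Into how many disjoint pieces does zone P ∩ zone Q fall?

1

zone P ∩ zone Q is a single connected region.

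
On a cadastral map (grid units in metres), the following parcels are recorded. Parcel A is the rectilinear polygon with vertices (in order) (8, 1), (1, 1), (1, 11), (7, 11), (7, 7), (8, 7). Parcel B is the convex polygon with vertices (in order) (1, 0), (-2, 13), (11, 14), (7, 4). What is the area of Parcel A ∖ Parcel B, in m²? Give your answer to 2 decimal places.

11.00

|Parcel A| = 66, |Parcel A∩Parcel B| = 55.
|Parcel A ∖ Parcel B| = |Parcel A| − |Parcel A∩Parcel B| = 66 − 55 = 11.00.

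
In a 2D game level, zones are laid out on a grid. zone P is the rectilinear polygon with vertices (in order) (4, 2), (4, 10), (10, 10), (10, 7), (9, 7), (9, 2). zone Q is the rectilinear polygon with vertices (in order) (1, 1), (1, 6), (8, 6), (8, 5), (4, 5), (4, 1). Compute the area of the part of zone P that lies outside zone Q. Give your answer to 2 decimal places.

39.00

|zone P| = 43, |zone P∩zone Q| = 4.
|zone P ∖ zone Q| = |zone P| − |zone P∩zone Q| = 43 − 4 = 39.00.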